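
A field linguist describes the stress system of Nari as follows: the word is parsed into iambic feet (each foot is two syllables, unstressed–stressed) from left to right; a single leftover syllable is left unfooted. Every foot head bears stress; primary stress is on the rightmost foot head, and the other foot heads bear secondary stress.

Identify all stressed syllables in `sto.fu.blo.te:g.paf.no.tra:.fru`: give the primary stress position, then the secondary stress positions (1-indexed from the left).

primary 8, secondary 2, 4, 6

Parse left to right into iambic (σˈσ) feet: (sto.ˈfu) (blo.ˈte:g) (paf.ˈno) (tra:.ˈfru).
Foot heads (stressed positions): 2, 4, 6, 8.
End Rule Rightmost: primary stress on the rightmost head = syllable 8.
Secondary stress on 2, 4, 6: sto.ˌfu.blo.ˌte:g.paf.ˌno.tra:.ˈfru.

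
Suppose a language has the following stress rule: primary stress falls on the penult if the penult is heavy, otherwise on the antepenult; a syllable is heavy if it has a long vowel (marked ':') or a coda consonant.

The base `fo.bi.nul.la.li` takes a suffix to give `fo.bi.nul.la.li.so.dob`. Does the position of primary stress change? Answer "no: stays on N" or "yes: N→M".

yes: 3→5

Base `fo.bi.nul.la.li` (5 syllables):
  Weights: 3 nul H, 4 la L, 5 li L.
  The penult (syllable 4, la) is light, so stress falls on the antepenult (syllable 3, nul).
  → primary stress on syllable 3.
Suffixed `fo.bi.nul.la.li.so.dob` (7 syllables):
  Weights: 5 li L, 6 so L, 7 dob H.
  The penult (syllable 6, so) is light, so stress falls on the antepenult (syllable 5, li).
  → primary stress on syllable 5.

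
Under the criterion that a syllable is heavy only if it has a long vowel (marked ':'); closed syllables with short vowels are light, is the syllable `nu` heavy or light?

light

`nu`: short vowel, open (no coda). Short vowel → light.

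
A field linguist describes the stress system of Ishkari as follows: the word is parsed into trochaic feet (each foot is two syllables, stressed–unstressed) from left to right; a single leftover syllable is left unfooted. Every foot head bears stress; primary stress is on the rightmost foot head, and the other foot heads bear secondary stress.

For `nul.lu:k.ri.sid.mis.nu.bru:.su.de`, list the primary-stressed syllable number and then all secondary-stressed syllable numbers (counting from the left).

primary 7, secondary 1, 3, 5

Parse left to right into trochaic (ˈσσ) feet: (ˈnul.lu:k) (ˈri.sid) (ˈmis.nu) (ˈbru:.su) de. Syllable 9 is left unfooted.
Foot heads (stressed positions): 1, 3, 5, 7.
End Rule Rightmost: primary stress on the rightmost head = syllable 7.
Secondary stress on 1, 3, 5: ˌnul.lu:k.ˌri.sid.ˌmis.nu.ˈbru:.su.de.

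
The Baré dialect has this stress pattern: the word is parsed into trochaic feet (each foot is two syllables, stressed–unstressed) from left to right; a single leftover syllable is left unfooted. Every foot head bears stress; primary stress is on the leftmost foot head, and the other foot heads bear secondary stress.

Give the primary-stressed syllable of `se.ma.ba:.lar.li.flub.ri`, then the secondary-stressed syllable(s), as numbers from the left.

primary 1, secondary 3, 5

Parse left to right into trochaic (ˈσσ) feet: (ˈse.ma) (ˈba:.lar) (ˈli.flub) ri. Syllable 7 is left unfooted.
Foot heads (stressed positions): 1, 3, 5.
End Rule Leftmost: primary stress on the leftmost head = syllable 1.
Secondary stress on 3, 5: ˈse.ma.ˌba:.lar.ˌli.flub.ri.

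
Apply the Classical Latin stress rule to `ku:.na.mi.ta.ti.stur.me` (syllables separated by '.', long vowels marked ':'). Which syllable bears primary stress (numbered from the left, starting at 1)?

6

Classical Latin: stress the penult if heavy (long vowel or closed), else the antepenult.
Weights: 5 ti L, 6 stur H, 7 me L.
The penult (syllable 6, stur) is heavy, so it takes stress.
Stress on syllable 6: ku:.na.mi.ta.ti.ˈstur.me.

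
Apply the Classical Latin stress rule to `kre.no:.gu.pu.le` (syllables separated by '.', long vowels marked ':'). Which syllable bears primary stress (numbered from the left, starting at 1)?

Classical Latin: stress the penult if heavy (long vowel or closed), else the antepenult.
Weights: 3 gu L, 4 pu L, 5 le L.
The penult (syllable 4, pu) is light, so stress falls on the antepenult (syllable 3, gu).
Stress on syllable 3: kre.no:.ˈgu.pu.le.

3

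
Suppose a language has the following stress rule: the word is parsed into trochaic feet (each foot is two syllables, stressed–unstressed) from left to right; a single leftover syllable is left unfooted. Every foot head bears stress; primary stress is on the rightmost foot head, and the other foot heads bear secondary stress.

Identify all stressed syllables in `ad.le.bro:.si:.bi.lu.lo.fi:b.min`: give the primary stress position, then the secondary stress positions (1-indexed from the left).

primary 7, secondary 1, 3, 5

Parse left to right into trochaic (ˈσσ) feet: (ˈad.le) (ˈbro:.si:) (ˈbi.lu) (ˈlo.fi:b) min. Syllable 9 is left unfooted.
Foot heads (stressed positions): 1, 3, 5, 7.
End Rule Rightmost: primary stress on the rightmost head = syllable 7.
Secondary stress on 1, 3, 5: ˌad.le.ˌbro:.si:.ˌbi.lu.ˈlo.fi:b.min.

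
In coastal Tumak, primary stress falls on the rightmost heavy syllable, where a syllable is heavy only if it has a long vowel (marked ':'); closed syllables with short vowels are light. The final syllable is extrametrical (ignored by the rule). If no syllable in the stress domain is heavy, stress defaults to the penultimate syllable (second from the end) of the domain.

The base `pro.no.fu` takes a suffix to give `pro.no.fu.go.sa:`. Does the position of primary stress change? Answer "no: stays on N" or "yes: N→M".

yes: 1→3

Base `pro.no.fu` (3 syllables):
  The final syllable (3, fu) is extrametrical; the stress domain is syllables 1–2.
  Weights: 1 pro L, 2 no L.
  No heavy syllable in the domain; default to the penultimate syllable (second from the end) of the domain = syllable 1.
  → primary stress on syllable 1.
Suffixed `pro.no.fu.go.sa:` (5 syllables):
  The final syllable (5, sa:) is extrametrical; the stress domain is syllables 1–4.
  Weights: 1 pro L, 2 no L, 3 fu L, 4 go L.
  No heavy syllable in the domain; default to the penultimate syllable (second from the end) of the domain = syllable 3.
  → primary stress on syllable 3.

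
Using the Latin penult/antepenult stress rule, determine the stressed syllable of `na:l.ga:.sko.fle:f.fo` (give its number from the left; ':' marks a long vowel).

Classical Latin: stress the penult if heavy (long vowel or closed), else the antepenult.
Weights: 3 sko L, 4 fle:f H, 5 fo L.
The penult (syllable 4, fle:f) is heavy, so it takes stress.
Stress on syllable 4: na:l.ga:.sko.ˈfle:f.fo.

4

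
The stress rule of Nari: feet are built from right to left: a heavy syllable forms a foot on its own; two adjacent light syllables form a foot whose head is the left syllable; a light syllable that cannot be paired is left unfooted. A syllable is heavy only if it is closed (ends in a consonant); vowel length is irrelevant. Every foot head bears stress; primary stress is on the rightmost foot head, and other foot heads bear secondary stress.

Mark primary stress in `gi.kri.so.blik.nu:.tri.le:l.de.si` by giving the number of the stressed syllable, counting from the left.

8

Weights: 1 gi L, 2 kri L, 3 so L, 4 blik H, 5 nu: L, 6 tri L, 7 le:l H, 8 de L, 9 si L.
Parse right to left (heavy = foot alone; LL = one foot; stranded L unfooted): gi (ˈkri.so) (ˈblik) (ˈnu:.tri) (ˈle:l) (ˈde.si).
Foot heads: 2, 4, 5, 7, 8.
Primary stress on the rightmost head = syllable 8.
Primary stress: syllable 8 → gi.kri.so.blik.nu:.tri.le:l.ˈde.si.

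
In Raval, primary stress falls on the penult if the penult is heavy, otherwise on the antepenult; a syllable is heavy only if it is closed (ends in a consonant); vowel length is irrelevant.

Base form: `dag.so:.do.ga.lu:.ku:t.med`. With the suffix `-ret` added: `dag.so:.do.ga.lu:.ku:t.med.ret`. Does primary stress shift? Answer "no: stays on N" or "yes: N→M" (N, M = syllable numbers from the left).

yes: 6→7

Base `dag.so:.do.ga.lu:.ku:t.med` (7 syllables):
  Weights: 5 lu: L, 6 ku:t H, 7 med H.
  The penult (syllable 6, ku:t) is heavy, so it takes stress.
  → primary stress on syllable 6.
Suffixed `dag.so:.do.ga.lu:.ku:t.med.ret` (8 syllables):
  Weights: 6 ku:t H, 7 med H, 8 ret H.
  The penult (syllable 7, med) is heavy, so it takes stress.
  → primary stress on syllable 7.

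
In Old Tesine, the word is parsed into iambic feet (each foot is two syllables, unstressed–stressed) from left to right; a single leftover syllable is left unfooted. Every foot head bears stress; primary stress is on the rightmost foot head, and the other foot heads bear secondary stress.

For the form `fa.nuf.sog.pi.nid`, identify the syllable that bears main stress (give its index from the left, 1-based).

4

Parse left to right into iambic (σˈσ) feet: (fa.ˈnuf) (sog.ˈpi) nid. Syllable 5 is left unfooted.
Foot heads (stressed positions): 2, 4.
End Rule Rightmost: primary stress on the rightmost head = syllable 4.
Primary stress: syllable 4 → fa.nuf.sog.ˈpi.nid.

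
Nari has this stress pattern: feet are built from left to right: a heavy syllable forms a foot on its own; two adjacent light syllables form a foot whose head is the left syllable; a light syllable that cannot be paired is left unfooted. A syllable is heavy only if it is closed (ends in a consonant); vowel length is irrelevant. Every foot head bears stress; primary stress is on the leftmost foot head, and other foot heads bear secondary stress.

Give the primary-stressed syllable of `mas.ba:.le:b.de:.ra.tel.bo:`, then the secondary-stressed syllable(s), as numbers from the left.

primary 1, secondary 3, 4, 6

Weights: 1 mas H, 2 ba: L, 3 le:b H, 4 de: L, 5 ra L, 6 tel H, 7 bo: L.
Parse left to right (heavy = foot alone; LL = one foot; stranded L unfooted): (ˈmas) ba: (ˈle:b) (ˈde:.ra) (ˈtel) bo:.
Foot heads: 1, 3, 4, 6.
Primary stress on the leftmost head = syllable 1.
Secondary stress on 3, 4, 6: ˈmas.ba:.ˌle:b.ˌde:.ra.ˌtel.bo:.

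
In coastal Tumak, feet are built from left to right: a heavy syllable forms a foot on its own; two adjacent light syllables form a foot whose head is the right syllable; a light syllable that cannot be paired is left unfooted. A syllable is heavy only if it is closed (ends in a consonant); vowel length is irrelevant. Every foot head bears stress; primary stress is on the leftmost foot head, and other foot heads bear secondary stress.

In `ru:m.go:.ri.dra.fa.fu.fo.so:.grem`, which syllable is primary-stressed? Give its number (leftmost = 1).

1

Weights: 1 ru:m H, 2 go: L, 3 ri L, 4 dra L, 5 fa L, 6 fu L, 7 fo L, 8 so: L, 9 grem H.
Parse left to right (heavy = foot alone; LL = one foot; stranded L unfooted): (ˈru:m) (go:.ˈri) (dra.ˈfa) (fu.ˈfo) so: (ˈgrem).
Foot heads: 1, 3, 5, 7, 9.
Primary stress on the leftmost head = syllable 1.
Primary stress: syllable 1 → ˈru:m.go:.ri.dra.fa.fu.fo.so:.grem.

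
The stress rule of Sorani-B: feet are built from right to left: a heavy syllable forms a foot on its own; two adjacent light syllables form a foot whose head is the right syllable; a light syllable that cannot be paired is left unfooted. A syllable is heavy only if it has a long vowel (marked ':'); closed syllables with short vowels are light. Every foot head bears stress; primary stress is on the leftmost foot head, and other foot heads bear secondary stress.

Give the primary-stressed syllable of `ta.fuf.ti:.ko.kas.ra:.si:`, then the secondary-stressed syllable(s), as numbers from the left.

primary 2, secondary 3, 5, 6, 7

Weights: 1 ta L, 2 fuf L, 3 ti: H, 4 ko L, 5 kas L, 6 ra: H, 7 si: H.
Parse right to left (heavy = foot alone; LL = one foot; stranded L unfooted): (ta.ˈfuf) (ˈti:) (ko.ˈkas) (ˈra:) (ˈsi:).
Foot heads: 2, 3, 5, 6, 7.
Primary stress on the leftmost head = syllable 2.
Secondary stress on 3, 5, 6, 7: ta.ˈfuf.ˌti:.ko.ˌkas.ˌra:.ˌsi:.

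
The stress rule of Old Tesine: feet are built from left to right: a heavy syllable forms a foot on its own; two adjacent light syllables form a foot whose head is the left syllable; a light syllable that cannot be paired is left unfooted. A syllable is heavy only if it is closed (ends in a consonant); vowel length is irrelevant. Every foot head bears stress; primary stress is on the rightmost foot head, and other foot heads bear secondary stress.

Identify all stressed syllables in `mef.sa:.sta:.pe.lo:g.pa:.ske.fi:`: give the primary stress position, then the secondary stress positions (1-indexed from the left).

primary 6, secondary 1, 2, 5

Weights: 1 mef H, 2 sa: L, 3 sta: L, 4 pe L, 5 lo:g H, 6 pa: L, 7 ske L, 8 fi: L.
Parse left to right (heavy = foot alone; LL = one foot; stranded L unfooted): (ˈmef) (ˈsa:.sta:) pe (ˈlo:g) (ˈpa:.ske) fi:.
Foot heads: 1, 2, 5, 6.
Primary stress on the rightmost head = syllable 6.
Secondary stress on 1, 2, 5: ˌmef.ˌsa:.sta:.pe.ˌlo:g.ˈpa:.ske.fi:.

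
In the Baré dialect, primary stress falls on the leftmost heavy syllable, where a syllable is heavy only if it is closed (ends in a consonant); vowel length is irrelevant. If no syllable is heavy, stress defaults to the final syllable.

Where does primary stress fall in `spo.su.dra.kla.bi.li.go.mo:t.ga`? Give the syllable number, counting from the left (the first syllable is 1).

8

Weights: 1 spo L, 2 su L, 3 dra L, 4 kla L, 5 bi L, 6 li L, 7 go L, 8 mo:t H, 9 ga L.
Heavy syllables in the domain: 8. The leftmost is syllable 8 (mo:t).
Primary stress: syllable 8 → spo.su.dra.kla.bi.li.go.ˈmo:t.ga.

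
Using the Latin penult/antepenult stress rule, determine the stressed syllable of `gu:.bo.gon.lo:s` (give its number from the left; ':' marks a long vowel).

Classical Latin: stress the penult if heavy (long vowel or closed), else the antepenult.
Weights: 2 bo L, 3 gon H, 4 lo:s H.
The penult (syllable 3, gon) is heavy, so it takes stress.
Stress on syllable 3: gu:.bo.ˈgon.lo:s.

3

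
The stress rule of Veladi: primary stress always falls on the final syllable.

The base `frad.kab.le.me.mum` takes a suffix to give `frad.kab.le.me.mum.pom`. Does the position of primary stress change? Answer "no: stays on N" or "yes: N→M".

Base `frad.kab.le.me.mum` (5 syllables):
  The word has 5 syllables; the final syllable is syllable 5 (mum).
  → primary stress on syllable 5.
Suffixed `frad.kab.le.me.mum.pom` (6 syllables):
  The word has 6 syllables; the final syllable is syllable 6 (pom).
  → primary stress on syllable 6.

yes: 5→6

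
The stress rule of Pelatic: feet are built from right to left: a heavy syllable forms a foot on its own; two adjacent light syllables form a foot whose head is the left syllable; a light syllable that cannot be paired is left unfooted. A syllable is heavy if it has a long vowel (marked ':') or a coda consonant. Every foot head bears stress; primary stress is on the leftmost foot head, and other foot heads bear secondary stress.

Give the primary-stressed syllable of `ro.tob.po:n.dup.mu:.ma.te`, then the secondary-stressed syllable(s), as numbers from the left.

Weights: 1 ro L, 2 tob H, 3 po:n H, 4 dup H, 5 mu: H, 6 ma L, 7 te L.
Parse right to left (heavy = foot alone; LL = one foot; stranded L unfooted): ro (ˈtob) (ˈpo:n) (ˈdup) (ˈmu:) (ˈma.te).
Foot heads: 2, 3, 4, 5, 6.
Primary stress on the leftmost head = syllable 2.
Secondary stress on 3, 4, 5, 6: ro.ˈtob.ˌpo:n.ˌdup.ˌmu:.ˌma.te.

primary 2, secondary 3, 4, 5, 6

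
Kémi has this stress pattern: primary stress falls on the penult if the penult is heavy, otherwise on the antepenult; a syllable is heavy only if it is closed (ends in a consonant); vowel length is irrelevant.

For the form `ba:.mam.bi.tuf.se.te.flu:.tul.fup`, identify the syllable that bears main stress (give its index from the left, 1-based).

Weights: 7 flu: L, 8 tul H, 9 fup H.
The penult (syllable 8, tul) is heavy, so it takes stress.
Primary stress: syllable 8 → ba:.mam.bi.tuf.se.te.flu:.ˈtul.fup.

8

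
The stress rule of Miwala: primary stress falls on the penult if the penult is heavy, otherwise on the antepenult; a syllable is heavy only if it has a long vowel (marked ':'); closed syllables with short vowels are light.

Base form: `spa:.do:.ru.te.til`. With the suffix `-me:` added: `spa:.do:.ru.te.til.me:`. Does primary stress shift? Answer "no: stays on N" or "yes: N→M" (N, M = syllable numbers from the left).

yes: 3→4

Base `spa:.do:.ru.te.til` (5 syllables):
  Weights: 3 ru L, 4 te L, 5 til L.
  The penult (syllable 4, te) is light, so stress falls on the antepenult (syllable 3, ru).
  → primary stress on syllable 3.
Suffixed `spa:.do:.ru.te.til.me:` (6 syllables):
  Weights: 4 te L, 5 til L, 6 me: H.
  The penult (syllable 5, til) is light, so stress falls on the antepenult (syllable 4, te).
  → primary stress on syllable 4.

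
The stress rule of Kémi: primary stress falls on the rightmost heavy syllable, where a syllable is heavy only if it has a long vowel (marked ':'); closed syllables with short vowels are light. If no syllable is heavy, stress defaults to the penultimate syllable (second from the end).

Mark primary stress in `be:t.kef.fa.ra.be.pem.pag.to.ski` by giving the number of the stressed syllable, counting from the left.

Weights: 1 be:t H, 2 kef L, 3 fa L, 4 ra L, 5 be L, 6 pem L, 7 pag L, 8 to L, 9 ski L.
Heavy syllables in the domain: 1. The rightmost is syllable 1 (be:t).
Primary stress: syllable 1 → ˈbe:t.kef.fa.ra.be.pem.pag.to.ski.

1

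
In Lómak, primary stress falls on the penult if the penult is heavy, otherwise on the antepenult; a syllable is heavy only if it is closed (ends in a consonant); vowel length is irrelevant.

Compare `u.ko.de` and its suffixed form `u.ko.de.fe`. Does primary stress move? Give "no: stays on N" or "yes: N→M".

yes: 1→2

Base `u.ko.de` (3 syllables):
  Weights: 1 u L, 2 ko L, 3 de L.
  The penult (syllable 2, ko) is light, so stress falls on the antepenult (syllable 1, u).
  → primary stress on syllable 1.
Suffixed `u.ko.de.fe` (4 syllables):
  Weights: 2 ko L, 3 de L, 4 fe L.
  The penult (syllable 3, de) is light, so stress falls on the antepenult (syllable 2, ko).
  → primary stress on syllable 2.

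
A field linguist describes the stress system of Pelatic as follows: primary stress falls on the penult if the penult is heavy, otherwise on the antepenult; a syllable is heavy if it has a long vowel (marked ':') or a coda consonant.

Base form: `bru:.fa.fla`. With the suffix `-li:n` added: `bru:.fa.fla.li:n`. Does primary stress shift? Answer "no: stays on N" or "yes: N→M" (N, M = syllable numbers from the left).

Base `bru:.fa.fla` (3 syllables):
  Weights: 1 bru: H, 2 fa L, 3 fla L.
  The penult (syllable 2, fa) is light, so stress falls on the antepenult (syllable 1, bru:).
  → primary stress on syllable 1.
Suffixed `bru:.fa.fla.li:n` (4 syllables):
  Weights: 2 fa L, 3 fla L, 4 li:n H.
  The penult (syllable 3, fla) is light, so stress falls on the antepenult (syllable 2, fa).
  → primary stress on syllable 2.

yes: 1→2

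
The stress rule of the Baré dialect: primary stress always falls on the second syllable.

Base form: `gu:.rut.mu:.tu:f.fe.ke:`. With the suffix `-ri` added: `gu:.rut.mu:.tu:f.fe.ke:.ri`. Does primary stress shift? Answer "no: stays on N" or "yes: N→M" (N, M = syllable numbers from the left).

no: stays on 2

Base `gu:.rut.mu:.tu:f.fe.ke:` (6 syllables):
  The word has 6 syllables; the second syllable is syllable 2 (rut).
  → primary stress on syllable 2.
Suffixed `gu:.rut.mu:.tu:f.fe.ke:.ri` (7 syllables):
  The word has 7 syllables; the second syllable is syllable 2 (rut).
  → primary stress on syllable 2.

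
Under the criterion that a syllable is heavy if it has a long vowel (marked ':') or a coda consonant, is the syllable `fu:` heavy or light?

heavy

`fu:`: long vowel, open (no coda). Long vowel → heavy.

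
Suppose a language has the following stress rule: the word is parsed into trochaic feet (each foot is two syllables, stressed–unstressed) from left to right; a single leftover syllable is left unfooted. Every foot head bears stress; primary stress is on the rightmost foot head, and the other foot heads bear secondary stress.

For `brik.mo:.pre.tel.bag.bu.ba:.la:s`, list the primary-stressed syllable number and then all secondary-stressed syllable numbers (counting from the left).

primary 7, secondary 1, 3, 5

Parse left to right into trochaic (ˈσσ) feet: (ˈbrik.mo:) (ˈpre.tel) (ˈbag.bu) (ˈba:.la:s).
Foot heads (stressed positions): 1, 3, 5, 7.
End Rule Rightmost: primary stress on the rightmost head = syllable 7.
Secondary stress on 1, 3, 5: ˌbrik.mo:.ˌpre.tel.ˌbag.bu.ˈba:.la:s.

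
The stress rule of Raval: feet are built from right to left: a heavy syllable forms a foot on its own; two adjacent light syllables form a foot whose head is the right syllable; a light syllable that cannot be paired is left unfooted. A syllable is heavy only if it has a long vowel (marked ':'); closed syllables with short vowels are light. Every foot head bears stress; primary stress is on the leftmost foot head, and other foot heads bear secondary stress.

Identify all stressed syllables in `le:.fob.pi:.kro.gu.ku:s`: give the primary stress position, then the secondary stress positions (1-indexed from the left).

primary 1, secondary 3, 5, 6

Weights: 1 le: H, 2 fob L, 3 pi: H, 4 kro L, 5 gu L, 6 ku:s H.
Parse right to left (heavy = foot alone; LL = one foot; stranded L unfooted): (ˈle:) fob (ˈpi:) (kro.ˈgu) (ˈku:s).
Foot heads: 1, 3, 5, 6.
Primary stress on the leftmost head = syllable 1.
Secondary stress on 3, 5, 6: ˈle:.fob.ˌpi:.kro.ˌgu.ˌku:s.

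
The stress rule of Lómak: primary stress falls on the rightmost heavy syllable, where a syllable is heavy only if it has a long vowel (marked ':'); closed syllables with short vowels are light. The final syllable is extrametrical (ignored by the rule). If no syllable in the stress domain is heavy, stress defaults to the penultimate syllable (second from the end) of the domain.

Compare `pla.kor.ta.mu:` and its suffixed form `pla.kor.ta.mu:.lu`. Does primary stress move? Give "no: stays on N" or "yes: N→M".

Base `pla.kor.ta.mu:` (4 syllables):
  The final syllable (4, mu:) is extrametrical; the stress domain is syllables 1–3.
  Weights: 1 pla L, 2 kor L, 3 ta L.
  No heavy syllable in the domain; default to the penultimate syllable (second from the end) of the domain = syllable 2.
  → primary stress on syllable 2.
Suffixed `pla.kor.ta.mu:.lu` (5 syllables):
  The final syllable (5, lu) is extrametrical; the stress domain is syllables 1–4.
  Weights: 1 pla L, 2 kor L, 3 ta L, 4 mu: H.
  Heavy syllables in the domain: 4. The rightmost is syllable 4 (mu:).
  → primary stress on syllable 4.

yes: 2→4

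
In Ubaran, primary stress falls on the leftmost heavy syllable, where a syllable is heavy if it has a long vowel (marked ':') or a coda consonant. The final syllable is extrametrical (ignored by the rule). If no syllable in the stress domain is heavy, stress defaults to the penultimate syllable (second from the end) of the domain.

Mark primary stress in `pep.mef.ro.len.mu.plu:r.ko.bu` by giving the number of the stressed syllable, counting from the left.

1

The final syllable (8, bu) is extrametrical; the stress domain is syllables 1–7.
Weights: 1 pep H, 2 mef H, 3 ro L, 4 len H, 5 mu L, 6 plu:r H, 7 ko L.
Heavy syllables in the domain: 1, 2, 4, 6. The leftmost is syllable 1 (pep).
Primary stress: syllable 1 → ˈpep.mef.ro.len.mu.plu:r.ko.bu.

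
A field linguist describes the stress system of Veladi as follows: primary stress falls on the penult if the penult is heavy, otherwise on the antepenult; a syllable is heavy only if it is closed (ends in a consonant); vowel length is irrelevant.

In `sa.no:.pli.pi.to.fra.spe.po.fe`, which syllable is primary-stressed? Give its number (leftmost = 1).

7

Weights: 7 spe L, 8 po L, 9 fe L.
The penult (syllable 8, po) is light, so stress falls on the antepenult (syllable 7, spe).
Primary stress: syllable 7 → sa.no:.pli.pi.to.fra.ˈspe.po.fe.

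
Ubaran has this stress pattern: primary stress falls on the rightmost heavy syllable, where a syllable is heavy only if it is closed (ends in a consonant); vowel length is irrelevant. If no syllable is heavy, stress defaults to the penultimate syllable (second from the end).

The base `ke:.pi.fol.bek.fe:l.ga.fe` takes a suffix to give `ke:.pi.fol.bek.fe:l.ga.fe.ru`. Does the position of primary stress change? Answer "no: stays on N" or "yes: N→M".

no: stays on 5

Base `ke:.pi.fol.bek.fe:l.ga.fe` (7 syllables):
  Weights: 1 ke: L, 2 pi L, 3 fol H, 4 bek H, 5 fe:l H, 6 ga L, 7 fe L.
  Heavy syllables in the domain: 3, 4, 5. The rightmost is syllable 5 (fe:l).
  → primary stress on syllable 5.
Suffixed `ke:.pi.fol.bek.fe:l.ga.fe.ru` (8 syllables):
  Weights: 1 ke: L, 2 pi L, 3 fol H, 4 bek H, 5 fe:l H, 6 ga L, 7 fe L, 8 ru L.
  Heavy syllables in the domain: 3, 4, 5. The rightmost is syllable 5 (fe:l).
  → primary stress on syllable 5.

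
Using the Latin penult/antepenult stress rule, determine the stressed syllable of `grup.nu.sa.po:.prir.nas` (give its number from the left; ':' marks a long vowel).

Classical Latin: stress the penult if heavy (long vowel or closed), else the antepenult.
Weights: 4 po: H, 5 prir H, 6 nas H.
The penult (syllable 5, prir) is heavy, so it takes stress.
Stress on syllable 5: grup.nu.sa.po:.ˈprir.nas.

5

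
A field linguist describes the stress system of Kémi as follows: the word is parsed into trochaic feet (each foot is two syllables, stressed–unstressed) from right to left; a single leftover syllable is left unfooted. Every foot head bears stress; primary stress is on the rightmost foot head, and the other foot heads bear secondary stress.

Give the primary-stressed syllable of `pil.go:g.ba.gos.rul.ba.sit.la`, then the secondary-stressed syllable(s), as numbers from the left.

Parse right to left into trochaic (ˈσσ) feet: (ˈpil.go:g) (ˈba.gos) (ˈrul.ba) (ˈsit.la).
Foot heads (stressed positions): 1, 3, 5, 7.
End Rule Rightmost: primary stress on the rightmost head = syllable 7.
Secondary stress on 1, 3, 5: ˌpil.go:g.ˌba.gos.ˌrul.ba.ˈsit.la.

primary 7, secondary 1, 3, 5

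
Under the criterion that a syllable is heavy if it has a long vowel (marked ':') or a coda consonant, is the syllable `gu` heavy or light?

light

`gu`: short vowel, open (no coda). Short vowel, open → light.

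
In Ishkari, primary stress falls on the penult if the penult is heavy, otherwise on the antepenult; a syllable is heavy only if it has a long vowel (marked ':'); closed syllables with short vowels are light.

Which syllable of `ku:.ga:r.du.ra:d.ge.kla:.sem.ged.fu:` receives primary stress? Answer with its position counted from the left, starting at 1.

Weights: 7 sem L, 8 ged L, 9 fu: H.
The penult (syllable 8, ged) is light, so stress falls on the antepenult (syllable 7, sem).
Primary stress: syllable 7 → ku:.ga:r.du.ra:d.ge.kla:.ˈsem.ged.fu:.

7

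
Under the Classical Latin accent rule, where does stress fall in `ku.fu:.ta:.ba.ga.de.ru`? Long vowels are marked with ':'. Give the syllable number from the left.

5

Classical Latin: stress the penult if heavy (long vowel or closed), else the antepenult.
Weights: 5 ga L, 6 de L, 7 ru L.
The penult (syllable 6, de) is light, so stress falls on the antepenult (syllable 5, ga).
Stress on syllable 5: ku.fu:.ta:.ba.ˈga.de.ru.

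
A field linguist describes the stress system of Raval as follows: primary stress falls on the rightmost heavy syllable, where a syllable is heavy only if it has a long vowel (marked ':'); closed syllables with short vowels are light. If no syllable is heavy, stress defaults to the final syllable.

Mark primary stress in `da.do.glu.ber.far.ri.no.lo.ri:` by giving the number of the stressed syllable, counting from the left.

9

Weights: 1 da L, 2 do L, 3 glu L, 4 ber L, 5 far L, 6 ri L, 7 no L, 8 lo L, 9 ri: H.
Heavy syllables in the domain: 9. The rightmost is syllable 9 (ri:).
Primary stress: syllable 9 → da.do.glu.ber.far.ri.no.lo.ˈri:.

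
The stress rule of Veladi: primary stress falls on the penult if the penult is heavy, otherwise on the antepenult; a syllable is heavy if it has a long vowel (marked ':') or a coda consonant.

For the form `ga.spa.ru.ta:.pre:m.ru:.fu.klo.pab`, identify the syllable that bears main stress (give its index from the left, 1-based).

7

Weights: 7 fu L, 8 klo L, 9 pab H.
The penult (syllable 8, klo) is light, so stress falls on the antepenult (syllable 7, fu).
Primary stress: syllable 7 → ga.spa.ru.ta:.pre:m.ru:.ˈfu.klo.pab.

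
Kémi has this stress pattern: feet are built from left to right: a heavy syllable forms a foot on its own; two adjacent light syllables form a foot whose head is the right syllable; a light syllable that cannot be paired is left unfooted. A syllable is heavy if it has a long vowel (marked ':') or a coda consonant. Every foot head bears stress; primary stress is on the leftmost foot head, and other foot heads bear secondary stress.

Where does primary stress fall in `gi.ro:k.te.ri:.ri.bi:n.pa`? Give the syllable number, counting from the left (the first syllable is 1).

Weights: 1 gi L, 2 ro:k H, 3 te L, 4 ri: H, 5 ri L, 6 bi:n H, 7 pa L.
Parse left to right (heavy = foot alone; LL = one foot; stranded L unfooted): gi (ˈro:k) te (ˈri:) ri (ˈbi:n) pa.
Foot heads: 2, 4, 6.
Primary stress on the leftmost head = syllable 2.
Primary stress: syllable 2 → gi.ˈro:k.te.ri:.ri.bi:n.pa.

2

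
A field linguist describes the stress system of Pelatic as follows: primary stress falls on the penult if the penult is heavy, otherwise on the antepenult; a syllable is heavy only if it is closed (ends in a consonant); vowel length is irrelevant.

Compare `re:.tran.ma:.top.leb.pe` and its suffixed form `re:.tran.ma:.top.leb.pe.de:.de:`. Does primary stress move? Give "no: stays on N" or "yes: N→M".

Base `re:.tran.ma:.top.leb.pe` (6 syllables):
  Weights: 4 top H, 5 leb H, 6 pe L.
  The penult (syllable 5, leb) is heavy, so it takes stress.
  → primary stress on syllable 5.
Suffixed `re:.tran.ma:.top.leb.pe.de:.de:` (8 syllables):
  Weights: 6 pe L, 7 de: L, 8 de: L.
  The penult (syllable 7, de:) is light, so stress falls on the antepenult (syllable 6, pe).
  → primary stress on syllable 6.

yes: 5→6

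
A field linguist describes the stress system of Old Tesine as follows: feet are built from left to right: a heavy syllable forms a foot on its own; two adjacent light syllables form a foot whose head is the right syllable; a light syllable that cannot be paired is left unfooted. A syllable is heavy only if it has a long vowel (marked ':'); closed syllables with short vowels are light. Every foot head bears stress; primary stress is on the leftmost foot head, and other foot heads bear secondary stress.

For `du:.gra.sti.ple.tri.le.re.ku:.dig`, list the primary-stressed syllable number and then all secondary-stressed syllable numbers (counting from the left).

Weights: 1 du: H, 2 gra L, 3 sti L, 4 ple L, 5 tri L, 6 le L, 7 re L, 8 ku: H, 9 dig L.
Parse left to right (heavy = foot alone; LL = one foot; stranded L unfooted): (ˈdu:) (gra.ˈsti) (ple.ˈtri) (le.ˈre) (ˈku:) dig.
Foot heads: 1, 3, 5, 7, 8.
Primary stress on the leftmost head = syllable 1.
Secondary stress on 3, 5, 7, 8: ˈdu:.gra.ˌsti.ple.ˌtri.le.ˌre.ˌku:.dig.

primary 1, secondary 3, 5, 7, 8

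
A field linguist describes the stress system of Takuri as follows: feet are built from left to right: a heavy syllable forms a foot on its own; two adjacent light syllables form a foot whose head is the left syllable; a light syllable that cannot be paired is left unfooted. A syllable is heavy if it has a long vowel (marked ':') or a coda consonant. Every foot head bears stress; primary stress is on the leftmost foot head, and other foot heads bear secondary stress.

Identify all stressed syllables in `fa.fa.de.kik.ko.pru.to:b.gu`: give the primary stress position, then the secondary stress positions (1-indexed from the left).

primary 1, secondary 4, 5, 7

Weights: 1 fa L, 2 fa L, 3 de L, 4 kik H, 5 ko L, 6 pru L, 7 to:b H, 8 gu L.
Parse left to right (heavy = foot alone; LL = one foot; stranded L unfooted): (ˈfa.fa) de (ˈkik) (ˈko.pru) (ˈto:b) gu.
Foot heads: 1, 4, 5, 7.
Primary stress on the leftmost head = syllable 1.
Secondary stress on 4, 5, 7: ˈfa.fa.de.ˌkik.ˌko.pru.ˌto:b.gu.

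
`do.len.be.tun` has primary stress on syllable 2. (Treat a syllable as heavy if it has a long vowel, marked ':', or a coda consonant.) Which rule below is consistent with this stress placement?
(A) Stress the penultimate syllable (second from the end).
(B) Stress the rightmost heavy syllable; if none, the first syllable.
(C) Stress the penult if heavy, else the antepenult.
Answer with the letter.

C

Rule A → syllable 3 (observed: 2).
Rule B → syllable 4 (observed: 2).
Rule C → syllable 2 ✓.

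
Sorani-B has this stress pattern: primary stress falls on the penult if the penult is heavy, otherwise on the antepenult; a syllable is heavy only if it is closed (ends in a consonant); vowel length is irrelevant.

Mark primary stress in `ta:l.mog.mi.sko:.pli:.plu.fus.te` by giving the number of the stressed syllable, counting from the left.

7

Weights: 6 plu L, 7 fus H, 8 te L.
The penult (syllable 7, fus) is heavy, so it takes stress.
Primary stress: syllable 7 → ta:l.mog.mi.sko:.pli:.plu.ˈfus.te.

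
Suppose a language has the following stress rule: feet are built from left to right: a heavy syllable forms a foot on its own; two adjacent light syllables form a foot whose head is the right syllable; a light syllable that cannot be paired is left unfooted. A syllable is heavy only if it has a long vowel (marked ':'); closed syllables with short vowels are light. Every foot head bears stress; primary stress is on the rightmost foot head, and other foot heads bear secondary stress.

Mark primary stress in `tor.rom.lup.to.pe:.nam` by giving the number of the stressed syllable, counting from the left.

Weights: 1 tor L, 2 rom L, 3 lup L, 4 to L, 5 pe: H, 6 nam L.
Parse left to right (heavy = foot alone; LL = one foot; stranded L unfooted): (tor.ˈrom) (lup.ˈto) (ˈpe:) nam.
Foot heads: 2, 4, 5.
Primary stress on the rightmost head = syllable 5.
Primary stress: syllable 5 → tor.rom.lup.to.ˈpe:.nam.

5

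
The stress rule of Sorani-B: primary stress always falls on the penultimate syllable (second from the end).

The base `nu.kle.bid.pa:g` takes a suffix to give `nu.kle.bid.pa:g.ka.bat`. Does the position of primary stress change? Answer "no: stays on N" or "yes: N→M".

yes: 3→5

Base `nu.kle.bid.pa:g` (4 syllables):
  The word has 4 syllables; the penultimate syllable (second from the end) is syllable 3 (bid).
  → primary stress on syllable 3.
Suffixed `nu.kle.bid.pa:g.ka.bat` (6 syllables):
  The word has 6 syllables; the penultimate syllable (second from the end) is syllable 5 (ka).
  → primary stress on syllable 5.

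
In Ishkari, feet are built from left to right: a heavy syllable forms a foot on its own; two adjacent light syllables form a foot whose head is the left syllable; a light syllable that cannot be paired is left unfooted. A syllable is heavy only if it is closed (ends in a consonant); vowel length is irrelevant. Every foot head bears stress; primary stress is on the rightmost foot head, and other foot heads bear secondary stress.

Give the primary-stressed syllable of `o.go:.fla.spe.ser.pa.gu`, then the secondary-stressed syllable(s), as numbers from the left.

primary 6, secondary 1, 3, 5

Weights: 1 o L, 2 go: L, 3 fla L, 4 spe L, 5 ser H, 6 pa L, 7 gu L.
Parse left to right (heavy = foot alone; LL = one foot; stranded L unfooted): (ˈo.go:) (ˈfla.spe) (ˈser) (ˈpa.gu).
Foot heads: 1, 3, 5, 6.
Primary stress on the rightmost head = syllable 6.
Secondary stress on 1, 3, 5: ˌo.go:.ˌfla.spe.ˌser.ˈpa.gu.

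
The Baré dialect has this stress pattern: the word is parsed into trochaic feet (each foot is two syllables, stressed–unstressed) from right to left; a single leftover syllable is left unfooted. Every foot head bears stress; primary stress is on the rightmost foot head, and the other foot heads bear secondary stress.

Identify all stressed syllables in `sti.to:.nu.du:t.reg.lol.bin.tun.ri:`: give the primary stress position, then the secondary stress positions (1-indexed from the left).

primary 8, secondary 2, 4, 6

Parse right to left into trochaic (ˈσσ) feet: sti (ˈto:.nu) (ˈdu:t.reg) (ˈlol.bin) (ˈtun.ri:). Syllable 1 is left unfooted.
Foot heads (stressed positions): 2, 4, 6, 8.
End Rule Rightmost: primary stress on the rightmost head = syllable 8.
Secondary stress on 2, 4, 6: sti.ˌto:.nu.ˌdu:t.reg.ˌlol.bin.ˈtun.ri:.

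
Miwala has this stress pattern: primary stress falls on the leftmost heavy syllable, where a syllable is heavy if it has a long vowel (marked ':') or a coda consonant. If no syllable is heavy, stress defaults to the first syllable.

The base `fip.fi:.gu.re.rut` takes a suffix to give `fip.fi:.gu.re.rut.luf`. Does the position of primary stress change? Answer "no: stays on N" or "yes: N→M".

Base `fip.fi:.gu.re.rut` (5 syllables):
  Weights: 1 fip H, 2 fi: H, 3 gu L, 4 re L, 5 rut H.
  Heavy syllables in the domain: 1, 2, 5. The leftmost is syllable 1 (fip).
  → primary stress on syllable 1.
Suffixed `fip.fi:.gu.re.rut.luf` (6 syllables):
  Weights: 1 fip H, 2 fi: H, 3 gu L, 4 re L, 5 rut H, 6 luf H.
  Heavy syllables in the domain: 1, 2, 5, 6. The leftmost is syllable 1 (fip).
  → primary stress on syllable 1.

no: stays on 1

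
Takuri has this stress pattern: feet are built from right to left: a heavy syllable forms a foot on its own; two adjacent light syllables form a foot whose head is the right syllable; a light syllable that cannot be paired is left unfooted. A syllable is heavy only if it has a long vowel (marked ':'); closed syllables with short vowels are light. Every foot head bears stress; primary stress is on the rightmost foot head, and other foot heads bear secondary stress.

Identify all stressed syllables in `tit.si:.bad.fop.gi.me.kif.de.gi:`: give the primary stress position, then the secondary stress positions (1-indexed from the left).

Weights: 1 tit L, 2 si: H, 3 bad L, 4 fop L, 5 gi L, 6 me L, 7 kif L, 8 de L, 9 gi: H.
Parse right to left (heavy = foot alone; LL = one foot; stranded L unfooted): tit (ˈsi:) (bad.ˈfop) (gi.ˈme) (kif.ˈde) (ˈgi:).
Foot heads: 2, 4, 6, 8, 9.
Primary stress on the rightmost head = syllable 9.
Secondary stress on 2, 4, 6, 8: tit.ˌsi:.bad.ˌfop.gi.ˌme.kif.ˌde.ˈgi:.

primary 9, secondary 2, 4, 6, 8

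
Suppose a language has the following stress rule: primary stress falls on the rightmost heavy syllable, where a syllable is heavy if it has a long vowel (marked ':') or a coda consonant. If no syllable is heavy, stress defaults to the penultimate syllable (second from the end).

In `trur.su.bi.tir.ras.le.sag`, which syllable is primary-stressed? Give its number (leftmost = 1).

7

Weights: 1 trur H, 2 su L, 3 bi L, 4 tir H, 5 ras H, 6 le L, 7 sag H.
Heavy syllables in the domain: 1, 4, 5, 7. The rightmost is syllable 7 (sag).
Primary stress: syllable 7 → trur.su.bi.tir.ras.le.ˈsag.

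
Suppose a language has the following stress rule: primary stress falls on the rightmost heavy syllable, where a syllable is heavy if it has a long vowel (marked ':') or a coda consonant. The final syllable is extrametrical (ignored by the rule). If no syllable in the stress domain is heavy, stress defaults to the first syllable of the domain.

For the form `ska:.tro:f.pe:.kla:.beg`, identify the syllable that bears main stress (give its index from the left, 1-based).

The final syllable (5, beg) is extrametrical; the stress domain is syllables 1–4.
Weights: 1 ska: H, 2 tro:f H, 3 pe: H, 4 kla: H.
Heavy syllables in the domain: 1, 2, 3, 4. The rightmost is syllable 4 (kla:).
Primary stress: syllable 4 → ska:.tro:f.pe:.ˈkla:.beg.

4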